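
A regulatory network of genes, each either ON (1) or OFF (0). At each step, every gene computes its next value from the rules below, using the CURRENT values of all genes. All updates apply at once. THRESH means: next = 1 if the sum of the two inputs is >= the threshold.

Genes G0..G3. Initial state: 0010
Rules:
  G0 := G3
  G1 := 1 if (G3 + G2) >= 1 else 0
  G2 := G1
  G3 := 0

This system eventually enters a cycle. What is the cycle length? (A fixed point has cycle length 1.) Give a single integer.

Answer: 2

Derivation:
Step 0: 0010
Step 1: G0=G3=0 G1=(0+1>=1)=1 G2=G1=0 G3=0(const) -> 0100
Step 2: G0=G3=0 G1=(0+0>=1)=0 G2=G1=1 G3=0(const) -> 0010
State from step 2 equals state from step 0 -> cycle length 2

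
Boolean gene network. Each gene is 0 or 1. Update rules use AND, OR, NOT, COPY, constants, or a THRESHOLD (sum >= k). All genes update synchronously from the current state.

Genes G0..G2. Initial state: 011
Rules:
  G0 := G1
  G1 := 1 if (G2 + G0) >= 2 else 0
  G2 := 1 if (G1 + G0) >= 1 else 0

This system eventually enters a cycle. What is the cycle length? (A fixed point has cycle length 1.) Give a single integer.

Answer: 2

Derivation:
Step 0: 011
Step 1: G0=G1=1 G1=(1+0>=2)=0 G2=(1+0>=1)=1 -> 101
Step 2: G0=G1=0 G1=(1+1>=2)=1 G2=(0+1>=1)=1 -> 011
State from step 2 equals state from step 0 -> cycle length 2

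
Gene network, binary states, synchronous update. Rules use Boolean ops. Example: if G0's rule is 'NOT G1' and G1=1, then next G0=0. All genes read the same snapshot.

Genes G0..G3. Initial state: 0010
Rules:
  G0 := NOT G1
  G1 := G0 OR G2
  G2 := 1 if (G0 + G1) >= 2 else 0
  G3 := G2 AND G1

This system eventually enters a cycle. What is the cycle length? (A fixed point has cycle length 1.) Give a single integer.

Answer: 5

Derivation:
Step 0: 0010
Step 1: G0=NOT G1=NOT 0=1 G1=G0|G2=0|1=1 G2=(0+0>=2)=0 G3=G2&G1=1&0=0 -> 1100
Step 2: G0=NOT G1=NOT 1=0 G1=G0|G2=1|0=1 G2=(1+1>=2)=1 G3=G2&G1=0&1=0 -> 0110
Step 3: G0=NOT G1=NOT 1=0 G1=G0|G2=0|1=1 G2=(0+1>=2)=0 G3=G2&G1=1&1=1 -> 0101
Step 4: G0=NOT G1=NOT 1=0 G1=G0|G2=0|0=0 G2=(0+1>=2)=0 G3=G2&G1=0&1=0 -> 0000
Step 5: G0=NOT G1=NOT 0=1 G1=G0|G2=0|0=0 G2=(0+0>=2)=0 G3=G2&G1=0&0=0 -> 1000
Step 6: G0=NOT G1=NOT 0=1 G1=G0|G2=1|0=1 G2=(1+0>=2)=0 G3=G2&G1=0&0=0 -> 1100
State from step 6 equals state from step 1 -> cycle length 5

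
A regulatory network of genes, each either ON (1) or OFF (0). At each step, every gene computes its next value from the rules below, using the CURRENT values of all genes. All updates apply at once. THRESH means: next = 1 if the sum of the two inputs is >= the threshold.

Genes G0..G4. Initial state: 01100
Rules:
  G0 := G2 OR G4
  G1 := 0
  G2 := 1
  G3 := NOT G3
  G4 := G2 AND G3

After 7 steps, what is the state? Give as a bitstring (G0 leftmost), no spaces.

Step 1: G0=G2|G4=1|0=1 G1=0(const) G2=1(const) G3=NOT G3=NOT 0=1 G4=G2&G3=1&0=0 -> 10110
Step 2: G0=G2|G4=1|0=1 G1=0(const) G2=1(const) G3=NOT G3=NOT 1=0 G4=G2&G3=1&1=1 -> 10101
Step 3: G0=G2|G4=1|1=1 G1=0(const) G2=1(const) G3=NOT G3=NOT 0=1 G4=G2&G3=1&0=0 -> 10110
Step 4: G0=G2|G4=1|0=1 G1=0(const) G2=1(const) G3=NOT G3=NOT 1=0 G4=G2&G3=1&1=1 -> 10101
Step 5: G0=G2|G4=1|1=1 G1=0(const) G2=1(const) G3=NOT G3=NOT 0=1 G4=G2&G3=1&0=0 -> 10110
Step 6: G0=G2|G4=1|0=1 G1=0(const) G2=1(const) G3=NOT G3=NOT 1=0 G4=G2&G3=1&1=1 -> 10101
Step 7: G0=G2|G4=1|1=1 G1=0(const) G2=1(const) G3=NOT G3=NOT 0=1 G4=G2&G3=1&0=0 -> 10110

10110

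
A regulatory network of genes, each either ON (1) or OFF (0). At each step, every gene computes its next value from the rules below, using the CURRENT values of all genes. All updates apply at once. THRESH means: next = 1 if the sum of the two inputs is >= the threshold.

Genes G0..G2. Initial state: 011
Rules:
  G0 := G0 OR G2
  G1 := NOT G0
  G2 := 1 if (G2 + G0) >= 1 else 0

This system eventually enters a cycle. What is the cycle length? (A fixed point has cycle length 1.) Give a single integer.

Step 0: 011
Step 1: G0=G0|G2=0|1=1 G1=NOT G0=NOT 0=1 G2=(1+0>=1)=1 -> 111
Step 2: G0=G0|G2=1|1=1 G1=NOT G0=NOT 1=0 G2=(1+1>=1)=1 -> 101
Step 3: G0=G0|G2=1|1=1 G1=NOT G0=NOT 1=0 G2=(1+1>=1)=1 -> 101
State from step 3 equals state from step 2 -> cycle length 1

Answer: 1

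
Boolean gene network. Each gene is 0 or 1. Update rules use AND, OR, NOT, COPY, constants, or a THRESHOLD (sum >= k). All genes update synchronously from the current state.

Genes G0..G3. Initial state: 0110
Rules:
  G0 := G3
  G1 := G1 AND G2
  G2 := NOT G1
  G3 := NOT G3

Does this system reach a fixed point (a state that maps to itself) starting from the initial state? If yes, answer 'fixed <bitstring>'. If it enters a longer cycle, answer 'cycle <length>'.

Step 0: 0110
Step 1: G0=G3=0 G1=G1&G2=1&1=1 G2=NOT G1=NOT 1=0 G3=NOT G3=NOT 0=1 -> 0101
Step 2: G0=G3=1 G1=G1&G2=1&0=0 G2=NOT G1=NOT 1=0 G3=NOT G3=NOT 1=0 -> 1000
Step 3: G0=G3=0 G1=G1&G2=0&0=0 G2=NOT G1=NOT 0=1 G3=NOT G3=NOT 0=1 -> 0011
Step 4: G0=G3=1 G1=G1&G2=0&1=0 G2=NOT G1=NOT 0=1 G3=NOT G3=NOT 1=0 -> 1010
Step 5: G0=G3=0 G1=G1&G2=0&1=0 G2=NOT G1=NOT 0=1 G3=NOT G3=NOT 0=1 -> 0011
Cycle of length 2 starting at step 3 -> no fixed point

Answer: cycle 2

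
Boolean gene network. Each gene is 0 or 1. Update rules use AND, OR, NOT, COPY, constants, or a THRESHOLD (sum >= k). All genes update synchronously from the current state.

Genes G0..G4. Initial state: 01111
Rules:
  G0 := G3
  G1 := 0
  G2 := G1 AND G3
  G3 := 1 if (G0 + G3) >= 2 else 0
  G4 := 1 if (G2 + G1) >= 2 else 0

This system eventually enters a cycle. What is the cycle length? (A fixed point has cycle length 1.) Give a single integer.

Answer: 1

Derivation:
Step 0: 01111
Step 1: G0=G3=1 G1=0(const) G2=G1&G3=1&1=1 G3=(0+1>=2)=0 G4=(1+1>=2)=1 -> 10101
Step 2: G0=G3=0 G1=0(const) G2=G1&G3=0&0=0 G3=(1+0>=2)=0 G4=(1+0>=2)=0 -> 00000
Step 3: G0=G3=0 G1=0(const) G2=G1&G3=0&0=0 G3=(0+0>=2)=0 G4=(0+0>=2)=0 -> 00000
State from step 3 equals state from step 2 -> cycle length 1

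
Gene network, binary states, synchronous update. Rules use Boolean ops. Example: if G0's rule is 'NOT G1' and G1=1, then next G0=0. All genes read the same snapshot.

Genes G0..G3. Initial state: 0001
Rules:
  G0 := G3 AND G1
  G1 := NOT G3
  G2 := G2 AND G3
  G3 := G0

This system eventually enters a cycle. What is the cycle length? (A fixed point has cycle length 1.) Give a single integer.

Answer: 1

Derivation:
Step 0: 0001
Step 1: G0=G3&G1=1&0=0 G1=NOT G3=NOT 1=0 G2=G2&G3=0&1=0 G3=G0=0 -> 0000
Step 2: G0=G3&G1=0&0=0 G1=NOT G3=NOT 0=1 G2=G2&G3=0&0=0 G3=G0=0 -> 0100
Step 3: G0=G3&G1=0&1=0 G1=NOT G3=NOT 0=1 G2=G2&G3=0&0=0 G3=G0=0 -> 0100
State from step 3 equals state from step 2 -> cycle length 1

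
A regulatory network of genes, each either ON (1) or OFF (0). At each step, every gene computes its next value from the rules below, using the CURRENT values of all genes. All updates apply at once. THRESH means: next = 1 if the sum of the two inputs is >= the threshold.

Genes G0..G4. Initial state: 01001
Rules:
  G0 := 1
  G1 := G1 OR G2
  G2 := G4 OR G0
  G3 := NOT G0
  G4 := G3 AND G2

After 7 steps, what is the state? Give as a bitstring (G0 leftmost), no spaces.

Step 1: G0=1(const) G1=G1|G2=1|0=1 G2=G4|G0=1|0=1 G3=NOT G0=NOT 0=1 G4=G3&G2=0&0=0 -> 11110
Step 2: G0=1(const) G1=G1|G2=1|1=1 G2=G4|G0=0|1=1 G3=NOT G0=NOT 1=0 G4=G3&G2=1&1=1 -> 11101
Step 3: G0=1(const) G1=G1|G2=1|1=1 G2=G4|G0=1|1=1 G3=NOT G0=NOT 1=0 G4=G3&G2=0&1=0 -> 11100
Step 4: G0=1(const) G1=G1|G2=1|1=1 G2=G4|G0=0|1=1 G3=NOT G0=NOT 1=0 G4=G3&G2=0&1=0 -> 11100
Step 5: G0=1(const) G1=G1|G2=1|1=1 G2=G4|G0=0|1=1 G3=NOT G0=NOT 1=0 G4=G3&G2=0&1=0 -> 11100
Step 6: G0=1(const) G1=G1|G2=1|1=1 G2=G4|G0=0|1=1 G3=NOT G0=NOT 1=0 G4=G3&G2=0&1=0 -> 11100
Step 7: G0=1(const) G1=G1|G2=1|1=1 G2=G4|G0=0|1=1 G3=NOT G0=NOT 1=0 G4=G3&G2=0&1=0 -> 11100

11100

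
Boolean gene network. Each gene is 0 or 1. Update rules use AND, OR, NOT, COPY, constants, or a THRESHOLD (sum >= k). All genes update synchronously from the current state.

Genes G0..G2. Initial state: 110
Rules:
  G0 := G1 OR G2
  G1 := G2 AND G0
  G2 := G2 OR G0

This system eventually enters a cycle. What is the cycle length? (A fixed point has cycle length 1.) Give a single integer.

Answer: 1

Derivation:
Step 0: 110
Step 1: G0=G1|G2=1|0=1 G1=G2&G0=0&1=0 G2=G2|G0=0|1=1 -> 101
Step 2: G0=G1|G2=0|1=1 G1=G2&G0=1&1=1 G2=G2|G0=1|1=1 -> 111
Step 3: G0=G1|G2=1|1=1 G1=G2&G0=1&1=1 G2=G2|G0=1|1=1 -> 111
State from step 3 equals state from step 2 -> cycle length 1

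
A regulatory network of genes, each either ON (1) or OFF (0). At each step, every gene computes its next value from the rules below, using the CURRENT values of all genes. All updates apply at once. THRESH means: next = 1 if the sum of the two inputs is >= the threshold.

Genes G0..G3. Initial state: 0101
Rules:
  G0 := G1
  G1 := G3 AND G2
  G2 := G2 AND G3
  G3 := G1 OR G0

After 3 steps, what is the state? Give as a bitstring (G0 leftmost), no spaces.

Step 1: G0=G1=1 G1=G3&G2=1&0=0 G2=G2&G3=0&1=0 G3=G1|G0=1|0=1 -> 1001
Step 2: G0=G1=0 G1=G3&G2=1&0=0 G2=G2&G3=0&1=0 G3=G1|G0=0|1=1 -> 0001
Step 3: G0=G1=0 G1=G3&G2=1&0=0 G2=G2&G3=0&1=0 G3=G1|G0=0|0=0 -> 0000

0000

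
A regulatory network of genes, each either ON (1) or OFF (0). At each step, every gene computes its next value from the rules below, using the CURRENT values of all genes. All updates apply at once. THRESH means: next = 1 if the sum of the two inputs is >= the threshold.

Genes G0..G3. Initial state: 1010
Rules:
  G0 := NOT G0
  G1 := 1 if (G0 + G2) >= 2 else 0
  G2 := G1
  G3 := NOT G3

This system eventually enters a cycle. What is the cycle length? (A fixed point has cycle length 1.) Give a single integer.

Answer: 2

Derivation:
Step 0: 1010
Step 1: G0=NOT G0=NOT 1=0 G1=(1+1>=2)=1 G2=G1=0 G3=NOT G3=NOT 0=1 -> 0101
Step 2: G0=NOT G0=NOT 0=1 G1=(0+0>=2)=0 G2=G1=1 G3=NOT G3=NOT 1=0 -> 1010
State from step 2 equals state from step 0 -> cycle length 2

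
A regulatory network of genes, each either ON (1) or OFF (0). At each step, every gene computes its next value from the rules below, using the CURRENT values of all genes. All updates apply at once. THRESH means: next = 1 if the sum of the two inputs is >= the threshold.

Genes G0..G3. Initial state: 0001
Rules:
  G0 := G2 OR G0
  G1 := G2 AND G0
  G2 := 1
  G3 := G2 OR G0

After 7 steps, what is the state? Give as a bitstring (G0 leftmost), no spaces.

Step 1: G0=G2|G0=0|0=0 G1=G2&G0=0&0=0 G2=1(const) G3=G2|G0=0|0=0 -> 0010
Step 2: G0=G2|G0=1|0=1 G1=G2&G0=1&0=0 G2=1(const) G3=G2|G0=1|0=1 -> 1011
Step 3: G0=G2|G0=1|1=1 G1=G2&G0=1&1=1 G2=1(const) G3=G2|G0=1|1=1 -> 1111
Step 4: G0=G2|G0=1|1=1 G1=G2&G0=1&1=1 G2=1(const) G3=G2|G0=1|1=1 -> 1111
Step 5: G0=G2|G0=1|1=1 G1=G2&G0=1&1=1 G2=1(const) G3=G2|G0=1|1=1 -> 1111
Step 6: G0=G2|G0=1|1=1 G1=G2&G0=1&1=1 G2=1(const) G3=G2|G0=1|1=1 -> 1111
Step 7: G0=G2|G0=1|1=1 G1=G2&G0=1&1=1 G2=1(const) G3=G2|G0=1|1=1 -> 1111

1111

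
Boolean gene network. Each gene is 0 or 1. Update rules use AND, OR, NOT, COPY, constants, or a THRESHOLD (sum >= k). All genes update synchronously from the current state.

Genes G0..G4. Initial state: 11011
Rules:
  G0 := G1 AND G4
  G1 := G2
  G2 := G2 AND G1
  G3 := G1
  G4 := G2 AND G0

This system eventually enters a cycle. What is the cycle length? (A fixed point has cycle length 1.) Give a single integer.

Step 0: 11011
Step 1: G0=G1&G4=1&1=1 G1=G2=0 G2=G2&G1=0&1=0 G3=G1=1 G4=G2&G0=0&1=0 -> 10010
Step 2: G0=G1&G4=0&0=0 G1=G2=0 G2=G2&G1=0&0=0 G3=G1=0 G4=G2&G0=0&1=0 -> 00000
Step 3: G0=G1&G4=0&0=0 G1=G2=0 G2=G2&G1=0&0=0 G3=G1=0 G4=G2&G0=0&0=0 -> 00000
State from step 3 equals state from step 2 -> cycle length 1

Answer: 1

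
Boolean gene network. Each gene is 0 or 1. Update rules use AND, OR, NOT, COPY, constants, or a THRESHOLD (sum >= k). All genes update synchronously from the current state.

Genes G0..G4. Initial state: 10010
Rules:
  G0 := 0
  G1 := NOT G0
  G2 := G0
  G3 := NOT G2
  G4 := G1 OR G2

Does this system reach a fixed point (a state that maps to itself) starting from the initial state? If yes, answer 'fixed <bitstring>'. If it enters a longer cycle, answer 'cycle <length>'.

Step 0: 10010
Step 1: G0=0(const) G1=NOT G0=NOT 1=0 G2=G0=1 G3=NOT G2=NOT 0=1 G4=G1|G2=0|0=0 -> 00110
Step 2: G0=0(const) G1=NOT G0=NOT 0=1 G2=G0=0 G3=NOT G2=NOT 1=0 G4=G1|G2=0|1=1 -> 01001
Step 3: G0=0(const) G1=NOT G0=NOT 0=1 G2=G0=0 G3=NOT G2=NOT 0=1 G4=G1|G2=1|0=1 -> 01011
Step 4: G0=0(const) G1=NOT G0=NOT 0=1 G2=G0=0 G3=NOT G2=NOT 0=1 G4=G1|G2=1|0=1 -> 01011
Fixed point reached at step 3: 01011

Answer: fixed 01011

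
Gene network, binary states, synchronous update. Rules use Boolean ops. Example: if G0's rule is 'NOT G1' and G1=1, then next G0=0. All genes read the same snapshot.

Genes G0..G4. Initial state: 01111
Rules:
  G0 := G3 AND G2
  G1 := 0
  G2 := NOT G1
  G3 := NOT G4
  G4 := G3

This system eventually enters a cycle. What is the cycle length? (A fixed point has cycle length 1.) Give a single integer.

Step 0: 01111
Step 1: G0=G3&G2=1&1=1 G1=0(const) G2=NOT G1=NOT 1=0 G3=NOT G4=NOT 1=0 G4=G3=1 -> 10001
Step 2: G0=G3&G2=0&0=0 G1=0(const) G2=NOT G1=NOT 0=1 G3=NOT G4=NOT 1=0 G4=G3=0 -> 00100
Step 3: G0=G3&G2=0&1=0 G1=0(const) G2=NOT G1=NOT 0=1 G3=NOT G4=NOT 0=1 G4=G3=0 -> 00110
Step 4: G0=G3&G2=1&1=1 G1=0(const) G2=NOT G1=NOT 0=1 G3=NOT G4=NOT 0=1 G4=G3=1 -> 10111
Step 5: G0=G3&G2=1&1=1 G1=0(const) G2=NOT G1=NOT 0=1 G3=NOT G4=NOT 1=0 G4=G3=1 -> 10101
Step 6: G0=G3&G2=0&1=0 G1=0(const) G2=NOT G1=NOT 0=1 G3=NOT G4=NOT 1=0 G4=G3=0 -> 00100
State from step 6 equals state from step 2 -> cycle length 4

Answer: 4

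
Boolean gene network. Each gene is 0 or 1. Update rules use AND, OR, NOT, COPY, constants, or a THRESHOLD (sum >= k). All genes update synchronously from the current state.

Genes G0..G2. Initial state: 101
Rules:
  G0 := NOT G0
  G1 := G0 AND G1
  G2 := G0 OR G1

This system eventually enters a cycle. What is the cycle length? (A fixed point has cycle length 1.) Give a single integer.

Step 0: 101
Step 1: G0=NOT G0=NOT 1=0 G1=G0&G1=1&0=0 G2=G0|G1=1|0=1 -> 001
Step 2: G0=NOT G0=NOT 0=1 G1=G0&G1=0&0=0 G2=G0|G1=0|0=0 -> 100
Step 3: G0=NOT G0=NOT 1=0 G1=G0&G1=1&0=0 G2=G0|G1=1|0=1 -> 001
State from step 3 equals state from step 1 -> cycle length 2

Answer: 2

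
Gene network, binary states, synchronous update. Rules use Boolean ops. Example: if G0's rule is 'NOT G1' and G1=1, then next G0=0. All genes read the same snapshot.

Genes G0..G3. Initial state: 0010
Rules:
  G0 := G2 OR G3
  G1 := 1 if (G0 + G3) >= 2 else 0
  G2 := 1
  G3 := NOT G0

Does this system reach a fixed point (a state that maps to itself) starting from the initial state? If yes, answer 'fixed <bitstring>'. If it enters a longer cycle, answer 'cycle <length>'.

Answer: fixed 1010

Derivation:
Step 0: 0010
Step 1: G0=G2|G3=1|0=1 G1=(0+0>=2)=0 G2=1(const) G3=NOT G0=NOT 0=1 -> 1011
Step 2: G0=G2|G3=1|1=1 G1=(1+1>=2)=1 G2=1(const) G3=NOT G0=NOT 1=0 -> 1110
Step 3: G0=G2|G3=1|0=1 G1=(1+0>=2)=0 G2=1(const) G3=NOT G0=NOT 1=0 -> 1010
Step 4: G0=G2|G3=1|0=1 G1=(1+0>=2)=0 G2=1(const) G3=NOT G0=NOT 1=0 -> 1010
Fixed point reached at step 3: 1010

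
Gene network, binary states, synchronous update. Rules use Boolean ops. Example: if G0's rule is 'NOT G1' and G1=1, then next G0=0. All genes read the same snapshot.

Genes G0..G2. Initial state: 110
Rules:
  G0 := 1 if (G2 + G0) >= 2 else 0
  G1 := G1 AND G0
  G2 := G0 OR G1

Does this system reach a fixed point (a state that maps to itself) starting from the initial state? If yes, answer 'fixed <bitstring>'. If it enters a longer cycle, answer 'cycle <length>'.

Step 0: 110
Step 1: G0=(0+1>=2)=0 G1=G1&G0=1&1=1 G2=G0|G1=1|1=1 -> 011
Step 2: G0=(1+0>=2)=0 G1=G1&G0=1&0=0 G2=G0|G1=0|1=1 -> 001
Step 3: G0=(1+0>=2)=0 G1=G1&G0=0&0=0 G2=G0|G1=0|0=0 -> 000
Step 4: G0=(0+0>=2)=0 G1=G1&G0=0&0=0 G2=G0|G1=0|0=0 -> 000
Fixed point reached at step 3: 000

Answer: fixed 000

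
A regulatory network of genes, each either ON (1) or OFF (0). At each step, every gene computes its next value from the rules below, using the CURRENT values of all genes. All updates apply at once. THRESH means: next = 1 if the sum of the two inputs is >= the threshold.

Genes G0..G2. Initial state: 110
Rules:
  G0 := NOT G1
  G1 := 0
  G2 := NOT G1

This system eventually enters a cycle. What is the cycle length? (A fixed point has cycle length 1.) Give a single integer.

Step 0: 110
Step 1: G0=NOT G1=NOT 1=0 G1=0(const) G2=NOT G1=NOT 1=0 -> 000
Step 2: G0=NOT G1=NOT 0=1 G1=0(const) G2=NOT G1=NOT 0=1 -> 101
Step 3: G0=NOT G1=NOT 0=1 G1=0(const) G2=NOT G1=NOT 0=1 -> 101
State from step 3 equals state from step 2 -> cycle length 1

Answer: 1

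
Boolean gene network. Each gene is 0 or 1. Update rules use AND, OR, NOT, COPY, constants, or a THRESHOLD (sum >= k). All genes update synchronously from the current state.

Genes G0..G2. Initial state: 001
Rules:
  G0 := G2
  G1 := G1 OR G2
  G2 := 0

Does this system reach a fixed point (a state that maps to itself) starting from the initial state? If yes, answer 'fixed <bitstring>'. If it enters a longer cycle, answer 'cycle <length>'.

Answer: fixed 010

Derivation:
Step 0: 001
Step 1: G0=G2=1 G1=G1|G2=0|1=1 G2=0(const) -> 110
Step 2: G0=G2=0 G1=G1|G2=1|0=1 G2=0(const) -> 010
Step 3: G0=G2=0 G1=G1|G2=1|0=1 G2=0(const) -> 010
Fixed point reached at step 2: 010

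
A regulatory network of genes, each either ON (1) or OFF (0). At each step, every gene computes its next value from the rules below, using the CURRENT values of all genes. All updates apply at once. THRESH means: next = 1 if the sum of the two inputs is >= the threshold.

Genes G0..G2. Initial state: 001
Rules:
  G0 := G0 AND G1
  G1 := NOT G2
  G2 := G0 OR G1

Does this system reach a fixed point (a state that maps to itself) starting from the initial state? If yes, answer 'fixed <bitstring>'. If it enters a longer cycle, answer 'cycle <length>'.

Answer: cycle 4

Derivation:
Step 0: 001
Step 1: G0=G0&G1=0&0=0 G1=NOT G2=NOT 1=0 G2=G0|G1=0|0=0 -> 000
Step 2: G0=G0&G1=0&0=0 G1=NOT G2=NOT 0=1 G2=G0|G1=0|0=0 -> 010
Step 3: G0=G0&G1=0&1=0 G1=NOT G2=NOT 0=1 G2=G0|G1=0|1=1 -> 011
Step 4: G0=G0&G1=0&1=0 G1=NOT G2=NOT 1=0 G2=G0|G1=0|1=1 -> 001
Cycle of length 4 starting at step 0 -> no fixed point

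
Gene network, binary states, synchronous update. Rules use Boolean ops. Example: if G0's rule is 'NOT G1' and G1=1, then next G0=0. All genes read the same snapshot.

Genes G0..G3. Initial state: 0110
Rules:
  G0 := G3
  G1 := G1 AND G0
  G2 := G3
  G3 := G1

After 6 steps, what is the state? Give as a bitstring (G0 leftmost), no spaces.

Step 1: G0=G3=0 G1=G1&G0=1&0=0 G2=G3=0 G3=G1=1 -> 0001
Step 2: G0=G3=1 G1=G1&G0=0&0=0 G2=G3=1 G3=G1=0 -> 1010
Step 3: G0=G3=0 G1=G1&G0=0&1=0 G2=G3=0 G3=G1=0 -> 0000
Step 4: G0=G3=0 G1=G1&G0=0&0=0 G2=G3=0 G3=G1=0 -> 0000
Step 5: G0=G3=0 G1=G1&G0=0&0=0 G2=G3=0 G3=G1=0 -> 0000
Step 6: G0=G3=0 G1=G1&G0=0&0=0 G2=G3=0 G3=G1=0 -> 0000

0000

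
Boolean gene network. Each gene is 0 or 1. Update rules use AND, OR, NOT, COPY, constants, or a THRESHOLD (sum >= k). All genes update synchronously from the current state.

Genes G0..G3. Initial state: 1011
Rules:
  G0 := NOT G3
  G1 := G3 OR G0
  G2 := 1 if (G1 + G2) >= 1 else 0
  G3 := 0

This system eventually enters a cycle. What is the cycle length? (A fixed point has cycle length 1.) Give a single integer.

Answer: 1

Derivation:
Step 0: 1011
Step 1: G0=NOT G3=NOT 1=0 G1=G3|G0=1|1=1 G2=(0+1>=1)=1 G3=0(const) -> 0110
Step 2: G0=NOT G3=NOT 0=1 G1=G3|G0=0|0=0 G2=(1+1>=1)=1 G3=0(const) -> 1010
Step 3: G0=NOT G3=NOT 0=1 G1=G3|G0=0|1=1 G2=(0+1>=1)=1 G3=0(const) -> 1110
Step 4: G0=NOT G3=NOT 0=1 G1=G3|G0=0|1=1 G2=(1+1>=1)=1 G3=0(const) -> 1110
State from step 4 equals state from step 3 -> cycle length 1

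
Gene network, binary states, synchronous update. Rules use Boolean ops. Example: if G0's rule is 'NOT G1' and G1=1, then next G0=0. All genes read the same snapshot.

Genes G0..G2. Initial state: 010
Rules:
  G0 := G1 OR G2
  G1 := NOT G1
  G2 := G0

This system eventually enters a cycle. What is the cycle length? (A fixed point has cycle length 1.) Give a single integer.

Answer: 2

Derivation:
Step 0: 010
Step 1: G0=G1|G2=1|0=1 G1=NOT G1=NOT 1=0 G2=G0=0 -> 100
Step 2: G0=G1|G2=0|0=0 G1=NOT G1=NOT 0=1 G2=G0=1 -> 011
Step 3: G0=G1|G2=1|1=1 G1=NOT G1=NOT 1=0 G2=G0=0 -> 100
State from step 3 equals state from step 1 -> cycle length 2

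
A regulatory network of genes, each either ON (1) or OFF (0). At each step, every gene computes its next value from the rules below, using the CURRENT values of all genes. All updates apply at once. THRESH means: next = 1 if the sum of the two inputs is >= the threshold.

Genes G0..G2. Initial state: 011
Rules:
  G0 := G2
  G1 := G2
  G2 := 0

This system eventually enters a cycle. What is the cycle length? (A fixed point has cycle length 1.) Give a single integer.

Step 0: 011
Step 1: G0=G2=1 G1=G2=1 G2=0(const) -> 110
Step 2: G0=G2=0 G1=G2=0 G2=0(const) -> 000
Step 3: G0=G2=0 G1=G2=0 G2=0(const) -> 000
State from step 3 equals state from step 2 -> cycle length 1

Answer: 1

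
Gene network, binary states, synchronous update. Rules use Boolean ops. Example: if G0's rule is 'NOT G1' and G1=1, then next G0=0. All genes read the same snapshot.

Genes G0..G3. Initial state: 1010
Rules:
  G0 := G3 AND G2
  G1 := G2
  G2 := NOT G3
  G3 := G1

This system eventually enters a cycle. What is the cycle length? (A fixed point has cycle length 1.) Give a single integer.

Step 0: 1010
Step 1: G0=G3&G2=0&1=0 G1=G2=1 G2=NOT G3=NOT 0=1 G3=G1=0 -> 0110
Step 2: G0=G3&G2=0&1=0 G1=G2=1 G2=NOT G3=NOT 0=1 G3=G1=1 -> 0111
Step 3: G0=G3&G2=1&1=1 G1=G2=1 G2=NOT G3=NOT 1=0 G3=G1=1 -> 1101
Step 4: G0=G3&G2=1&0=0 G1=G2=0 G2=NOT G3=NOT 1=0 G3=G1=1 -> 0001
Step 5: G0=G3&G2=1&0=0 G1=G2=0 G2=NOT G3=NOT 1=0 G3=G1=0 -> 0000
Step 6: G0=G3&G2=0&0=0 G1=G2=0 G2=NOT G3=NOT 0=1 G3=G1=0 -> 0010
Step 7: G0=G3&G2=0&1=0 G1=G2=1 G2=NOT G3=NOT 0=1 G3=G1=0 -> 0110
State from step 7 equals state from step 1 -> cycle length 6

Answer: 6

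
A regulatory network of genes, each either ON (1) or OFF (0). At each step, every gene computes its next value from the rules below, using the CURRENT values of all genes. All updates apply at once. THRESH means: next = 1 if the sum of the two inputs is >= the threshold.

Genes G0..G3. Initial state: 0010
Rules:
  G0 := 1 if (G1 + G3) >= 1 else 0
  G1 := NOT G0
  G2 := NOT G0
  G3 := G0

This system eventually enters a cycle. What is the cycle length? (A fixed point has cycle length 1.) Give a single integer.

Step 0: 0010
Step 1: G0=(0+0>=1)=0 G1=NOT G0=NOT 0=1 G2=NOT G0=NOT 0=1 G3=G0=0 -> 0110
Step 2: G0=(1+0>=1)=1 G1=NOT G0=NOT 0=1 G2=NOT G0=NOT 0=1 G3=G0=0 -> 1110
Step 3: G0=(1+0>=1)=1 G1=NOT G0=NOT 1=0 G2=NOT G0=NOT 1=0 G3=G0=1 -> 1001
Step 4: G0=(0+1>=1)=1 G1=NOT G0=NOT 1=0 G2=NOT G0=NOT 1=0 G3=G0=1 -> 1001
State from step 4 equals state from step 3 -> cycle length 1

Answer: 1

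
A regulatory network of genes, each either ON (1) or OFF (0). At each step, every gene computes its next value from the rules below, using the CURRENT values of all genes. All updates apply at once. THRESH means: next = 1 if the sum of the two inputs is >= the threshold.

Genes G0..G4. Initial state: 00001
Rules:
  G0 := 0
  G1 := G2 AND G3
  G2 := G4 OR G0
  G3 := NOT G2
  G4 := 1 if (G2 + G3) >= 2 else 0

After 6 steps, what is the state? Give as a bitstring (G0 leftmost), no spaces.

Step 1: G0=0(const) G1=G2&G3=0&0=0 G2=G4|G0=1|0=1 G3=NOT G2=NOT 0=1 G4=(0+0>=2)=0 -> 00110
Step 2: G0=0(const) G1=G2&G3=1&1=1 G2=G4|G0=0|0=0 G3=NOT G2=NOT 1=0 G4=(1+1>=2)=1 -> 01001
Step 3: G0=0(const) G1=G2&G3=0&0=0 G2=G4|G0=1|0=1 G3=NOT G2=NOT 0=1 G4=(0+0>=2)=0 -> 00110
Step 4: G0=0(const) G1=G2&G3=1&1=1 G2=G4|G0=0|0=0 G3=NOT G2=NOT 1=0 G4=(1+1>=2)=1 -> 01001
Step 5: G0=0(const) G1=G2&G3=0&0=0 G2=G4|G0=1|0=1 G3=NOT G2=NOT 0=1 G4=(0+0>=2)=0 -> 00110
Step 6: G0=0(const) G1=G2&G3=1&1=1 G2=G4|G0=0|0=0 G3=NOT G2=NOT 1=0 G4=(1+1>=2)=1 -> 01001

01001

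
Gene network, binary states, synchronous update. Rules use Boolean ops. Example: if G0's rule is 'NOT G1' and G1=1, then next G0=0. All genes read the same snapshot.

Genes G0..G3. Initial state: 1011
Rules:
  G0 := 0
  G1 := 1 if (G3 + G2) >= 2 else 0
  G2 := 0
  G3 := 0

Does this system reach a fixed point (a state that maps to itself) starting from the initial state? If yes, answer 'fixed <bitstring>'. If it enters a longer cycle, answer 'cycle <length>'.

Answer: fixed 0000

Derivation:
Step 0: 1011
Step 1: G0=0(const) G1=(1+1>=2)=1 G2=0(const) G3=0(const) -> 0100
Step 2: G0=0(const) G1=(0+0>=2)=0 G2=0(const) G3=0(const) -> 0000
Step 3: G0=0(const) G1=(0+0>=2)=0 G2=0(const) G3=0(const) -> 0000
Fixed point reached at step 2: 0000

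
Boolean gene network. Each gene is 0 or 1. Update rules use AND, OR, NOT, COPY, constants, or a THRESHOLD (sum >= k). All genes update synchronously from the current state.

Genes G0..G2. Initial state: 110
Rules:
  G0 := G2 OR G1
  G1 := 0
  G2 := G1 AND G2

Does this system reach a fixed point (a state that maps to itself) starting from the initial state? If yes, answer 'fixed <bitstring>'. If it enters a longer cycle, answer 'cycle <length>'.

Answer: fixed 000

Derivation:
Step 0: 110
Step 1: G0=G2|G1=0|1=1 G1=0(const) G2=G1&G2=1&0=0 -> 100
Step 2: G0=G2|G1=0|0=0 G1=0(const) G2=G1&G2=0&0=0 -> 000
Step 3: G0=G2|G1=0|0=0 G1=0(const) G2=G1&G2=0&0=0 -> 000
Fixed point reached at step 2: 000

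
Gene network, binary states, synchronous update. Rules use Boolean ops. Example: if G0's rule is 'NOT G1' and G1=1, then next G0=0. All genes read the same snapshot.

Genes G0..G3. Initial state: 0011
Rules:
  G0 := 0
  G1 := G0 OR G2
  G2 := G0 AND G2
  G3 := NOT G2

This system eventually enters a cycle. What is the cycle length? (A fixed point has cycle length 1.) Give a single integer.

Step 0: 0011
Step 1: G0=0(const) G1=G0|G2=0|1=1 G2=G0&G2=0&1=0 G3=NOT G2=NOT 1=0 -> 0100
Step 2: G0=0(const) G1=G0|G2=0|0=0 G2=G0&G2=0&0=0 G3=NOT G2=NOT 0=1 -> 0001
Step 3: G0=0(const) G1=G0|G2=0|0=0 G2=G0&G2=0&0=0 G3=NOT G2=NOT 0=1 -> 0001
State from step 3 equals state from step 2 -> cycle length 1

Answer: 1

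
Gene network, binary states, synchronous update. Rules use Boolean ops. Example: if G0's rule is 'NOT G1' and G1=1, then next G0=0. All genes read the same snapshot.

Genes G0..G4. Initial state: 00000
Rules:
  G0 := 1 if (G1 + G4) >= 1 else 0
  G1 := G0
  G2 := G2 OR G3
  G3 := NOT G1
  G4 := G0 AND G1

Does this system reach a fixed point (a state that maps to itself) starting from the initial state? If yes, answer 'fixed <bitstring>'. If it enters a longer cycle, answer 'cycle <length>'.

Answer: fixed 00110

Derivation:
Step 0: 00000
Step 1: G0=(0+0>=1)=0 G1=G0=0 G2=G2|G3=0|0=0 G3=NOT G1=NOT 0=1 G4=G0&G1=0&0=0 -> 00010
Step 2: G0=(0+0>=1)=0 G1=G0=0 G2=G2|G3=0|1=1 G3=NOT G1=NOT 0=1 G4=G0&G1=0&0=0 -> 00110
Step 3: G0=(0+0>=1)=0 G1=G0=0 G2=G2|G3=1|1=1 G3=NOT G1=NOT 0=1 G4=G0&G1=0&0=0 -> 00110
Fixed point reached at step 2: 00110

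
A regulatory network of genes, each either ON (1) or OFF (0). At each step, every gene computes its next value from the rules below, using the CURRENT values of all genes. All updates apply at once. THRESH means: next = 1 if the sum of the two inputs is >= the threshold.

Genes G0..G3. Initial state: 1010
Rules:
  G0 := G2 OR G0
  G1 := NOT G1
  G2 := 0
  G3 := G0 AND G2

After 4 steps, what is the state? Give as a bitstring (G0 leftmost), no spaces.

Step 1: G0=G2|G0=1|1=1 G1=NOT G1=NOT 0=1 G2=0(const) G3=G0&G2=1&1=1 -> 1101
Step 2: G0=G2|G0=0|1=1 G1=NOT G1=NOT 1=0 G2=0(const) G3=G0&G2=1&0=0 -> 1000
Step 3: G0=G2|G0=0|1=1 G1=NOT G1=NOT 0=1 G2=0(const) G3=G0&G2=1&0=0 -> 1100
Step 4: G0=G2|G0=0|1=1 G1=NOT G1=NOT 1=0 G2=0(const) G3=G0&G2=1&0=0 -> 1000

1000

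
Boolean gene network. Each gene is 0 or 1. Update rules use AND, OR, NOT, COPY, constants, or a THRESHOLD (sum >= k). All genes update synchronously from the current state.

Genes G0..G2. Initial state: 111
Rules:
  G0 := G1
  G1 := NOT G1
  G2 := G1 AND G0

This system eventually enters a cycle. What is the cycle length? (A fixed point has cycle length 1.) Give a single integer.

Answer: 2

Derivation:
Step 0: 111
Step 1: G0=G1=1 G1=NOT G1=NOT 1=0 G2=G1&G0=1&1=1 -> 101
Step 2: G0=G1=0 G1=NOT G1=NOT 0=1 G2=G1&G0=0&1=0 -> 010
Step 3: G0=G1=1 G1=NOT G1=NOT 1=0 G2=G1&G0=1&0=0 -> 100
Step 4: G0=G1=0 G1=NOT G1=NOT 0=1 G2=G1&G0=0&1=0 -> 010
State from step 4 equals state from step 2 -> cycle length 2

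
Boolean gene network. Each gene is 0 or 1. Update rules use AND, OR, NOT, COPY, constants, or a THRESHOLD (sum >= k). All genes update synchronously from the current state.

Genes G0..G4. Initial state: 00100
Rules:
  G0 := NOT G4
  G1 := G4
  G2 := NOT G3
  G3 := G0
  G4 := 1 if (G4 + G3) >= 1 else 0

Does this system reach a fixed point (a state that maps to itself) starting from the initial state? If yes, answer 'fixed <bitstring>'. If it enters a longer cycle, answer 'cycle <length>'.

Answer: fixed 01101

Derivation:
Step 0: 00100
Step 1: G0=NOT G4=NOT 0=1 G1=G4=0 G2=NOT G3=NOT 0=1 G3=G0=0 G4=(0+0>=1)=0 -> 10100
Step 2: G0=NOT G4=NOT 0=1 G1=G4=0 G2=NOT G3=NOT 0=1 G3=G0=1 G4=(0+0>=1)=0 -> 10110
Step 3: G0=NOT G4=NOT 0=1 G1=G4=0 G2=NOT G3=NOT 1=0 G3=G0=1 G4=(0+1>=1)=1 -> 10011
Step 4: G0=NOT G4=NOT 1=0 G1=G4=1 G2=NOT G3=NOT 1=0 G3=G0=1 G4=(1+1>=1)=1 -> 01011
Step 5: G0=NOT G4=NOT 1=0 G1=G4=1 G2=NOT G3=NOT 1=0 G3=G0=0 G4=(1+1>=1)=1 -> 01001
Step 6: G0=NOT G4=NOT 1=0 G1=G4=1 G2=NOT G3=NOT 0=1 G3=G0=0 G4=(1+0>=1)=1 -> 01101
Step 7: G0=NOT G4=NOT 1=0 G1=G4=1 G2=NOT G3=NOT 0=1 G3=G0=0 G4=(1+0>=1)=1 -> 01101
Fixed point reached at step 6: 01101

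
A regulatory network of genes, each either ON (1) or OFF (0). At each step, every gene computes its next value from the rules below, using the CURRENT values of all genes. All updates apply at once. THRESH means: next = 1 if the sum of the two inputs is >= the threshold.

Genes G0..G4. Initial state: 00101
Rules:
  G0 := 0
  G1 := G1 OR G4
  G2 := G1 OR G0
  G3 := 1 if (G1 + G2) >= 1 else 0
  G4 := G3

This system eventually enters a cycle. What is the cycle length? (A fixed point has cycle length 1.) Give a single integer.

Step 0: 00101
Step 1: G0=0(const) G1=G1|G4=0|1=1 G2=G1|G0=0|0=0 G3=(0+1>=1)=1 G4=G3=0 -> 01010
Step 2: G0=0(const) G1=G1|G4=1|0=1 G2=G1|G0=1|0=1 G3=(1+0>=1)=1 G4=G3=1 -> 01111
Step 3: G0=0(const) G1=G1|G4=1|1=1 G2=G1|G0=1|0=1 G3=(1+1>=1)=1 G4=G3=1 -> 01111
State from step 3 equals state from step 2 -> cycle length 1

Answer: 1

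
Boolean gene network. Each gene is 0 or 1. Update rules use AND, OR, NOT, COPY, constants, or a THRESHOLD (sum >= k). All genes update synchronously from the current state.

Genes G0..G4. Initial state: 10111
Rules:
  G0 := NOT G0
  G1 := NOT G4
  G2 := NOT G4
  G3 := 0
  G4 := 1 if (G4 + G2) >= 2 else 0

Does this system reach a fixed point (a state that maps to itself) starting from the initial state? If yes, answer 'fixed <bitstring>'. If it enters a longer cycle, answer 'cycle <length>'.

Step 0: 10111
Step 1: G0=NOT G0=NOT 1=0 G1=NOT G4=NOT 1=0 G2=NOT G4=NOT 1=0 G3=0(const) G4=(1+1>=2)=1 -> 00001
Step 2: G0=NOT G0=NOT 0=1 G1=NOT G4=NOT 1=0 G2=NOT G4=NOT 1=0 G3=0(const) G4=(1+0>=2)=0 -> 10000
Step 3: G0=NOT G0=NOT 1=0 G1=NOT G4=NOT 0=1 G2=NOT G4=NOT 0=1 G3=0(const) G4=(0+0>=2)=0 -> 01100
Step 4: G0=NOT G0=NOT 0=1 G1=NOT G4=NOT 0=1 G2=NOT G4=NOT 0=1 G3=0(const) G4=(0+1>=2)=0 -> 11100
Step 5: G0=NOT G0=NOT 1=0 G1=NOT G4=NOT 0=1 G2=NOT G4=NOT 0=1 G3=0(const) G4=(0+1>=2)=0 -> 01100
Cycle of length 2 starting at step 3 -> no fixed point

Answer: cycle 2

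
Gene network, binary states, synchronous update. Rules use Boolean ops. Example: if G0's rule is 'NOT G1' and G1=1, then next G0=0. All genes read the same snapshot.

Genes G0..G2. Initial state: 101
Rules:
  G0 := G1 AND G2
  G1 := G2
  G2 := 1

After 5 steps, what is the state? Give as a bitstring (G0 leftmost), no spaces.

Step 1: G0=G1&G2=0&1=0 G1=G2=1 G2=1(const) -> 011
Step 2: G0=G1&G2=1&1=1 G1=G2=1 G2=1(const) -> 111
Step 3: G0=G1&G2=1&1=1 G1=G2=1 G2=1(const) -> 111
Step 4: G0=G1&G2=1&1=1 G1=G2=1 G2=1(const) -> 111
Step 5: G0=G1&G2=1&1=1 G1=G2=1 G2=1(const) -> 111

111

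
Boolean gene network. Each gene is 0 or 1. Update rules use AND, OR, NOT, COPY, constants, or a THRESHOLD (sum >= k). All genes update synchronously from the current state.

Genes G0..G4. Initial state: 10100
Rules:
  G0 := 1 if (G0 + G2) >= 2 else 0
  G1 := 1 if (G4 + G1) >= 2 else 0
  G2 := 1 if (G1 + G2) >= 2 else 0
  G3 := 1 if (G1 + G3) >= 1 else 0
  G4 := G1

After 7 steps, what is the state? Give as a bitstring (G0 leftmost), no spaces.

Step 1: G0=(1+1>=2)=1 G1=(0+0>=2)=0 G2=(0+1>=2)=0 G3=(0+0>=1)=0 G4=G1=0 -> 10000
Step 2: G0=(1+0>=2)=0 G1=(0+0>=2)=0 G2=(0+0>=2)=0 G3=(0+0>=1)=0 G4=G1=0 -> 00000
Step 3: G0=(0+0>=2)=0 G1=(0+0>=2)=0 G2=(0+0>=2)=0 G3=(0+0>=1)=0 G4=G1=0 -> 00000
Step 4: G0=(0+0>=2)=0 G1=(0+0>=2)=0 G2=(0+0>=2)=0 G3=(0+0>=1)=0 G4=G1=0 -> 00000
Step 5: G0=(0+0>=2)=0 G1=(0+0>=2)=0 G2=(0+0>=2)=0 G3=(0+0>=1)=0 G4=G1=0 -> 00000
Step 6: G0=(0+0>=2)=0 G1=(0+0>=2)=0 G2=(0+0>=2)=0 G3=(0+0>=1)=0 G4=G1=0 -> 00000
Step 7: G0=(0+0>=2)=0 G1=(0+0>=2)=0 G2=(0+0>=2)=0 G3=(0+0>=1)=0 G4=G1=0 -> 00000

00000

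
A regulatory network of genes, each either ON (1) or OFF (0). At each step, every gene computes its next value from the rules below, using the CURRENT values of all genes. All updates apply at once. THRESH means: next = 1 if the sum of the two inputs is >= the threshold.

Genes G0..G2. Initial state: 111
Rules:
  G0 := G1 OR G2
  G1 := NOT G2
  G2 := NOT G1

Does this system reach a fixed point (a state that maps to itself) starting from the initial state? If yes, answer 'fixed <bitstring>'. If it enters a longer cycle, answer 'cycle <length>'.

Step 0: 111
Step 1: G0=G1|G2=1|1=1 G1=NOT G2=NOT 1=0 G2=NOT G1=NOT 1=0 -> 100
Step 2: G0=G1|G2=0|0=0 G1=NOT G2=NOT 0=1 G2=NOT G1=NOT 0=1 -> 011
Step 3: G0=G1|G2=1|1=1 G1=NOT G2=NOT 1=0 G2=NOT G1=NOT 1=0 -> 100
Cycle of length 2 starting at step 1 -> no fixed point

Answer: cycle 2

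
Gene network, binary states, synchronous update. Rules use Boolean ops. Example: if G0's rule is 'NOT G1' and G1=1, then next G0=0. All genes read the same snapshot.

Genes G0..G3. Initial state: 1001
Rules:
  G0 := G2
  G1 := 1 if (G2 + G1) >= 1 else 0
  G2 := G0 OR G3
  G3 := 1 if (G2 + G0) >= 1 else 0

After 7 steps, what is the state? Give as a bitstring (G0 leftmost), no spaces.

Step 1: G0=G2=0 G1=(0+0>=1)=0 G2=G0|G3=1|1=1 G3=(0+1>=1)=1 -> 0011
Step 2: G0=G2=1 G1=(1+0>=1)=1 G2=G0|G3=0|1=1 G3=(1+0>=1)=1 -> 1111
Step 3: G0=G2=1 G1=(1+1>=1)=1 G2=G0|G3=1|1=1 G3=(1+1>=1)=1 -> 1111
Step 4: G0=G2=1 G1=(1+1>=1)=1 G2=G0|G3=1|1=1 G3=(1+1>=1)=1 -> 1111
Step 5: G0=G2=1 G1=(1+1>=1)=1 G2=G0|G3=1|1=1 G3=(1+1>=1)=1 -> 1111
Step 6: G0=G2=1 G1=(1+1>=1)=1 G2=G0|G3=1|1=1 G3=(1+1>=1)=1 -> 1111
Step 7: G0=G2=1 G1=(1+1>=1)=1 G2=G0|G3=1|1=1 G3=(1+1>=1)=1 -> 1111

1111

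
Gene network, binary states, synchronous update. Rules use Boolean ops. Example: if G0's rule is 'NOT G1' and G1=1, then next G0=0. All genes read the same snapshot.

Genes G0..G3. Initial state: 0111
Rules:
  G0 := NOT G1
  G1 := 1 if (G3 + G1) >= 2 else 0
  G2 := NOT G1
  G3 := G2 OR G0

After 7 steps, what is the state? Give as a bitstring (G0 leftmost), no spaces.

Step 1: G0=NOT G1=NOT 1=0 G1=(1+1>=2)=1 G2=NOT G1=NOT 1=0 G3=G2|G0=1|0=1 -> 0101
Step 2: G0=NOT G1=NOT 1=0 G1=(1+1>=2)=1 G2=NOT G1=NOT 1=0 G3=G2|G0=0|0=0 -> 0100
Step 3: G0=NOT G1=NOT 1=0 G1=(0+1>=2)=0 G2=NOT G1=NOT 1=0 G3=G2|G0=0|0=0 -> 0000
Step 4: G0=NOT G1=NOT 0=1 G1=(0+0>=2)=0 G2=NOT G1=NOT 0=1 G3=G2|G0=0|0=0 -> 1010
Step 5: G0=NOT G1=NOT 0=1 G1=(0+0>=2)=0 G2=NOT G1=NOT 0=1 G3=G2|G0=1|1=1 -> 1011
Step 6: G0=NOT G1=NOT 0=1 G1=(1+0>=2)=0 G2=NOT G1=NOT 0=1 G3=G2|G0=1|1=1 -> 1011
Step 7: G0=NOT G1=NOT 0=1 G1=(1+0>=2)=0 G2=NOT G1=NOT 0=1 G3=G2|G0=1|1=1 -> 1011

1011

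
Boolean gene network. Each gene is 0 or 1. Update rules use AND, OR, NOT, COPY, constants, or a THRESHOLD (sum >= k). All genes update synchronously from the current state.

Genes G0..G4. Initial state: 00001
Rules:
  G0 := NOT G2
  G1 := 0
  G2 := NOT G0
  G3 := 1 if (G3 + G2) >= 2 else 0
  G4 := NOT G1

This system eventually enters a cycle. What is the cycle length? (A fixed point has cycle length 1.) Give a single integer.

Answer: 2

Derivation:
Step 0: 00001
Step 1: G0=NOT G2=NOT 0=1 G1=0(const) G2=NOT G0=NOT 0=1 G3=(0+0>=2)=0 G4=NOT G1=NOT 0=1 -> 10101
Step 2: G0=NOT G2=NOT 1=0 G1=0(const) G2=NOT G0=NOT 1=0 G3=(0+1>=2)=0 G4=NOT G1=NOT 0=1 -> 00001
State from step 2 equals state from step 0 -> cycle length 2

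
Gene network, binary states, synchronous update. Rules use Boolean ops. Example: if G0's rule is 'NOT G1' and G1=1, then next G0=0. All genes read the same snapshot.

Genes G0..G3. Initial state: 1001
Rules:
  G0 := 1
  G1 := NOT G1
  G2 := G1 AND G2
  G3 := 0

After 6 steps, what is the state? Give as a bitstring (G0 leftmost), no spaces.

Step 1: G0=1(const) G1=NOT G1=NOT 0=1 G2=G1&G2=0&0=0 G3=0(const) -> 1100
Step 2: G0=1(const) G1=NOT G1=NOT 1=0 G2=G1&G2=1&0=0 G3=0(const) -> 1000
Step 3: G0=1(const) G1=NOT G1=NOT 0=1 G2=G1&G2=0&0=0 G3=0(const) -> 1100
Step 4: G0=1(const) G1=NOT G1=NOT 1=0 G2=G1&G2=1&0=0 G3=0(const) -> 1000
Step 5: G0=1(const) G1=NOT G1=NOT 0=1 G2=G1&G2=0&0=0 G3=0(const) -> 1100
Step 6: G0=1(const) G1=NOT G1=NOT 1=0 G2=G1&G2=1&0=0 G3=0(const) -> 1000

1000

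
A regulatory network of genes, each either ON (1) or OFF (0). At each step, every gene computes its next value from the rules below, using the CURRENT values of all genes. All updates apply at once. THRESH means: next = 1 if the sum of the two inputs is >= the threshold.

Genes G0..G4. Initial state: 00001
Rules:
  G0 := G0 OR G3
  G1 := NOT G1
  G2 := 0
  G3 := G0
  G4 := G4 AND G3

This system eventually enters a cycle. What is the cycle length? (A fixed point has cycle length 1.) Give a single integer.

Answer: 2

Derivation:
Step 0: 00001
Step 1: G0=G0|G3=0|0=0 G1=NOT G1=NOT 0=1 G2=0(const) G3=G0=0 G4=G4&G3=1&0=0 -> 01000
Step 2: G0=G0|G3=0|0=0 G1=NOT G1=NOT 1=0 G2=0(const) G3=G0=0 G4=G4&G3=0&0=0 -> 00000
Step 3: G0=G0|G3=0|0=0 G1=NOT G1=NOT 0=1 G2=0(const) G3=G0=0 G4=G4&G3=0&0=0 -> 01000
State from step 3 equals state from step 1 -> cycle length 2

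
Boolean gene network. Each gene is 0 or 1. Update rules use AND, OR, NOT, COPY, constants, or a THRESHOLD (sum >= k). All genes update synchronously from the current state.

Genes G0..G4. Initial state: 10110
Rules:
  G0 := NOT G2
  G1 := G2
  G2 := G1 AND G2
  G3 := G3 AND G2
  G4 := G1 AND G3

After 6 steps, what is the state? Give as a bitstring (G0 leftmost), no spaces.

Step 1: G0=NOT G2=NOT 1=0 G1=G2=1 G2=G1&G2=0&1=0 G3=G3&G2=1&1=1 G4=G1&G3=0&1=0 -> 01010
Step 2: G0=NOT G2=NOT 0=1 G1=G2=0 G2=G1&G2=1&0=0 G3=G3&G2=1&0=0 G4=G1&G3=1&1=1 -> 10001
Step 3: G0=NOT G2=NOT 0=1 G1=G2=0 G2=G1&G2=0&0=0 G3=G3&G2=0&0=0 G4=G1&G3=0&0=0 -> 10000
Step 4: G0=NOT G2=NOT 0=1 G1=G2=0 G2=G1&G2=0&0=0 G3=G3&G2=0&0=0 G4=G1&G3=0&0=0 -> 10000
Step 5: G0=NOT G2=NOT 0=1 G1=G2=0 G2=G1&G2=0&0=0 G3=G3&G2=0&0=0 G4=G1&G3=0&0=0 -> 10000
Step 6: G0=NOT G2=NOT 0=1 G1=G2=0 G2=G1&G2=0&0=0 G3=G3&G2=0&0=0 G4=G1&G3=0&0=0 -> 10000

10000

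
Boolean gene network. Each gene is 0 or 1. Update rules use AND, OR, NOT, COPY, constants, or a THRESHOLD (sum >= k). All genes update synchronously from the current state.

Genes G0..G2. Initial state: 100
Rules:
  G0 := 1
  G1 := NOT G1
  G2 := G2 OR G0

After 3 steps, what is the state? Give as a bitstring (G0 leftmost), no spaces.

Step 1: G0=1(const) G1=NOT G1=NOT 0=1 G2=G2|G0=0|1=1 -> 111
Step 2: G0=1(const) G1=NOT G1=NOT 1=0 G2=G2|G0=1|1=1 -> 101
Step 3: G0=1(const) G1=NOT G1=NOT 0=1 G2=G2|G0=1|1=1 -> 111

111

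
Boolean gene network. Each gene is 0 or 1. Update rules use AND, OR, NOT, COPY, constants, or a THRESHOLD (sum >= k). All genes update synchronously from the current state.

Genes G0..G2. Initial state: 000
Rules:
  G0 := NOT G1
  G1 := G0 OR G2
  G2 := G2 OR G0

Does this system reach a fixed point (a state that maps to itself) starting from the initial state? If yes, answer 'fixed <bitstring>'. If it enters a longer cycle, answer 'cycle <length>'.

Step 0: 000
Step 1: G0=NOT G1=NOT 0=1 G1=G0|G2=0|0=0 G2=G2|G0=0|0=0 -> 100
Step 2: G0=NOT G1=NOT 0=1 G1=G0|G2=1|0=1 G2=G2|G0=0|1=1 -> 111
Step 3: G0=NOT G1=NOT 1=0 G1=G0|G2=1|1=1 G2=G2|G0=1|1=1 -> 011
Step 4: G0=NOT G1=NOT 1=0 G1=G0|G2=0|1=1 G2=G2|G0=1|0=1 -> 011
Fixed point reached at step 3: 011

Answer: fixed 011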